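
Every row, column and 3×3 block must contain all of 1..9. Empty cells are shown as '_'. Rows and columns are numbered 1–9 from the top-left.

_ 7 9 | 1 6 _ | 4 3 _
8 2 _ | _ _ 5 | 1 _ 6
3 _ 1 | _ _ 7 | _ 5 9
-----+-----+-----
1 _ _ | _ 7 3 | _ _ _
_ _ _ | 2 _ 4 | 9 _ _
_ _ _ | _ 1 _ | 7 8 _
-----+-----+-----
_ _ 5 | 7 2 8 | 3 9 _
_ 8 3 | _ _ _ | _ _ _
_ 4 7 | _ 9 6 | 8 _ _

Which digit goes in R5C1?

7

R1C1 = 5: row 1 has {1,3,4,6,7,9}; col 1 has {1,3,8}; box has {1,2,3,7,8,9} → only 5 remains.
R1C6 = 2: row 1 has {1,3,4,5,6,7,9}; col 6 has {3,4,5,6,7,8}; box has {1,5,6,7} → only 2 remains.
R1C9 = 8: row 1 has {1,2,3,4,5,6,7,9}; col 9 has {6,9}; box has {1,3,4,5,6,9} → only 8 remains.
R2C3 = 4: row 2 has {1,2,5,6,8}; col 3 has {1,3,5,7,9}; box has {1,2,3,5,7,8,9} → only 4 remains.
R2C5 = 3: row 2 has {1,2,4,5,6,8}; col 5 has {1,2,6,7,9}; box has {1,2,5,6,7} → only 3 remains.
R2C8 = 7: row 2 has {1,2,3,4,5,6,8}; col 8 has {3,5,8,9}; box has {1,3,4,5,6,8,9} → only 7 remains.
R3C2 = 6: row 3 has {1,3,5,7,9}; col 2 has {2,4,7,8}; box has {1,2,3,4,5,7,8,9} → only 6 remains.
R3C7 = 2: row 3 has {1,3,5,6,7,9}; col 7 has {1,3,4,7,8,9}; box has {1,3,4,5,6,7,8,9} → only 2 remains.
R6C6 = 9: row 6 has {1,7,8}; col 6 has {2,3,4,5,6,7,8}; box has {1,2,3,4,7} → only 9 remains.
R7C1 = 6: row 7 has {2,3,5,7,8,9}; col 1 has {1,3,5,8}; box has {3,4,5,7,8} → only 6 remains.
R7C2 = 1: row 7 has {2,3,5,6,7,8,9}; col 2 has {2,4,6,7,8}; box has {3,4,5,6,7,8} → only 1 remains.
R7C9 = 4: row 7 has {1,2,3,5,6,7,8,9}; col 9 has {6,8,9}; box has {3,8,9} → only 4 remains.
R8C6 = 1: row 8 has {3,8}; col 6 has {2,3,4,5,6,7,8,9}; box has {2,6,7,8,9} → only 1 remains.
R9C1 = 2: row 9 has {4,6,7,8,9}; col 1 has {1,3,5,6,8}; box has {1,3,4,5,6,7,8} → only 2 remains.
R9C8 = 1: row 9 has {2,4,6,7,8,9}; col 8 has {3,5,7,8,9}; box has {3,4,8,9} → only 1 remains.
R9C9 = 5: row 9 has {1,2,4,6,7,8,9}; col 9 has {4,6,8,9}; box has {1,3,4,8,9} → only 5 remains.
R2C4 = 9: row 2 has {1,2,3,4,5,6,7,8}; col 4 has {1,2,7}; box has {1,2,3,5,6,7} → only 9 remains.
R4C9 = 2: row 4 has {1,3,7}; col 9 has {4,5,6,8,9}; box has {7,8,9} → only 2 remains.
R5C1 = 7: row 5 has {2,4,9}; col 1 has {1,2,3,5,6,8}; box has {1} → only 7 remains.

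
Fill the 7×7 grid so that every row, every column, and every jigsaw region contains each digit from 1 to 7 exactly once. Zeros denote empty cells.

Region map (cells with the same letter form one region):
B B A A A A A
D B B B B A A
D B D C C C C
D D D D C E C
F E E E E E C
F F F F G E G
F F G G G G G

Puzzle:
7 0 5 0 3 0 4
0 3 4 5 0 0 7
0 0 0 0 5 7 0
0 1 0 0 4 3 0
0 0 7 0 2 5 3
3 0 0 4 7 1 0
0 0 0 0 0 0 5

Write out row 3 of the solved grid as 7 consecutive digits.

4632571

r5c4 = 6 (sole candidate).
r5c1 = 1 (sole candidate).
r5c2 = 4 (sole candidate).
r1c4 = 1 (hidden single in row 1).
r3c4 = 2: row 3 has {5,7}; col 4 has {1,4,5,6}; region has {3,4,5,7} → only 2 remains.
r4c4 = 7 (sole candidate).
r4c7 = 6 (sole candidate).
r6c7 = 2 (sole candidate).
r7c4 = 3 (sole candidate).
r3c2 = 6: row 3 has {2,5,7}; col 2 has {1,3,4}; region has {3,4,5,7} → only 6 remains.
r3c3 = 3: row 3 has {2,5,6,7}; col 3 has {4,5,7}; region has {1,7} → only 3 remains.
r3c7 = 1: row 3 has {2,3,5,6,7}; col 7 has {2,3,4,5,6,7}; region has {2,3,4,5,6,7} → only 1 remains.
r4c3 = 2 (sole candidate).
r6c2 = 5 (sole candidate).
r6c3 = 6 (sole candidate).
r7c1 = 2 (sole candidate).
r7c2 = 7 (sole candidate).
r7c3 = 1 (sole candidate).
r7c5 = 6 (sole candidate).
r7c6 = 4 (sole candidate).
r1c2 = 2 (sole candidate).
r1c6 = 6 (sole candidate).
r2c1 = 6 (sole candidate).
r2c5 = 1 (sole candidate).
r2c6 = 2 (sole candidate).
r3c1 = 4: row 3 has {1,2,3,5,6,7}; col 1 has {1,2,3,6,7}; region has {1,2,3,6,7} → only 4 remains.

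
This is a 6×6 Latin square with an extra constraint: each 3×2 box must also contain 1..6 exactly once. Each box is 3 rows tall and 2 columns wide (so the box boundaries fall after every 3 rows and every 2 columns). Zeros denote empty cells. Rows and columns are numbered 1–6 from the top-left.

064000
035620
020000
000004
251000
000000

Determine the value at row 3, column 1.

5

row 2, column 6 = 1: row 2 has {2,3,5,6}; col 6 has {4}; box has {2} → only 1 remains.
row 3, column 3 = 3: row 3 has {2}; col 3 has {1,4,5}; box has {4,5,6} → only 3 remains.
row 3, column 4 = 1: row 3 has {2,3}; col 4 has {6}; box has {3,4,5,6} → only 1 remains.
row 4, column 2 = 1: row 4 has {4}; col 2 has {2,3,5,6}; box has {2,5} → only 1 remains.
row 6, column 2 = 4: row 6 has {}; col 2 has {1,2,3,5,6}; box has {1,2,5} → only 4 remains.
row 1, column 4 = 2: row 1 has {4,6}; col 4 has {1,6}; box has {1,3,4,5,6} → only 2 remains.
row 2, column 1 = 4: row 2 has {1,2,3,5,6}; col 1 has {2}; box has {2,3,6} → only 4 remains.
row 3, column 1 = 5: row 3 has {1,2,3}; col 1 has {2,4}; box has {2,3,4,6} → only 5 remains.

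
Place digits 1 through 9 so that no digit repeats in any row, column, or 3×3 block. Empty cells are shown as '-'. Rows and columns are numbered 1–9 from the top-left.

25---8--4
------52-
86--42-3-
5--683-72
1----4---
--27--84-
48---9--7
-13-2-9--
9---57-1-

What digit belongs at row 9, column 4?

8

row 4, column 7 = 1 (sole candidate).
row 5, column 5 = 9 (sole candidate).
row 6, column 5 = 1 (sole candidate).
row 6, column 6 = 5 (sole candidate).
row 8, column 6 = 6 (sole candidate).
row 9, column 2 = 2 (sole candidate).
row 9, column 3 = 6 (sole candidate).
row 2, column 6 = 1 (sole candidate).
row 3, column 7 = 7 (sole candidate).
row 5, column 4 = 2 (sole candidate).
row 7, column 3 = 5 (sole candidate).
row 7, column 5 = 3 (sole candidate).
row 7, column 8 = 6 (sole candidate).
row 8, column 1 = 7 (sole candidate).
row 1, column 7 = 6 (sole candidate).
row 1, column 8 = 9 (sole candidate).
row 2, column 1 = 3 (sole candidate).
row 2, column 4 = 9 (sole candidate).
row 2, column 9 = 8 (sole candidate).
row 3, column 4 = 5 (sole candidate).
row 3, column 9 = 1 (sole candidate).
row 5, column 7 = 3 (sole candidate).
row 5, column 8 = 5 (sole candidate).
row 5, column 9 = 6 (sole candidate).
row 6, column 1 = 6 (sole candidate).
row 6, column 9 = 9 (sole candidate).
row 7, column 4 = 1 (sole candidate).
row 7, column 7 = 2 (sole candidate).
row 8, column 8 = 8 (sole candidate).
row 8, column 9 = 5 (sole candidate).
row 9, column 7 = 4 (sole candidate).
row 9, column 9 = 3 (sole candidate).
row 1, column 4 = 3 (sole candidate).
row 1, column 5 = 7 (sole candidate).
row 2, column 5 = 6 (sole candidate).
row 3, column 3 = 9 (sole candidate).
row 4, column 3 = 4 (sole candidate).
row 5, column 2 = 7 (sole candidate).
row 5, column 3 = 8 (sole candidate).
row 6, column 2 = 3 (sole candidate).
row 8, column 4 = 4 (sole candidate).
row 9, column 4 = 8: row 9 has {1,2,3,4,5,6,7,9}; col 4 has {1,2,3,4,5,6,7,9}; box has {1,2,3,4,5,6,7,9} → only 8 remains.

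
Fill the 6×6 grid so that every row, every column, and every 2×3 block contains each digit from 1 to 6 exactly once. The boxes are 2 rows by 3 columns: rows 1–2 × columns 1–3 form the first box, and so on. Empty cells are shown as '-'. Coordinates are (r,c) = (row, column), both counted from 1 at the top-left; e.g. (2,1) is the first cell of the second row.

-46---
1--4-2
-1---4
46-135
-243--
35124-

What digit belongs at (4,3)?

(1,4) = 5: row 1 has {4,6}; col 4 has {1,2,3,4}; box has {2,4} → only 5 remains.
(1,5) = 1: row 1 has {4,5,6}; col 5 has {3,4}; box has {2,4,5} → only 1 remains.
(1,6) = 3: row 1 has {1,4,5,6}; col 6 has {2,4,5}; box has {1,2,4,5} → only 3 remains.
(2,2) = 3: row 2 has {1,2,4}; col 2 has {1,2,4,5,6}; box has {1,4,6} → only 3 remains.
(2,3) = 5: row 2 has {1,2,3,4}; col 3 has {1,4,6}; box has {1,3,4,6} → only 5 remains.
(2,5) = 6: row 2 has {1,2,3,4,5}; col 5 has {1,3,4}; box has {1,2,3,4,5} → only 6 remains.
(3,4) = 6: row 3 has {1,4}; col 4 has {1,2,3,4,5}; box has {1,3,4,5} → only 6 remains.
(3,5) = 2: row 3 has {1,4,6}; col 5 has {1,3,4,6}; box has {1,3,4,5,6} → only 2 remains.
(4,3) = 2: row 4 has {1,3,4,5,6}; col 3 has {1,4,5,6}; box has {1,4,6} → only 2 remains.

2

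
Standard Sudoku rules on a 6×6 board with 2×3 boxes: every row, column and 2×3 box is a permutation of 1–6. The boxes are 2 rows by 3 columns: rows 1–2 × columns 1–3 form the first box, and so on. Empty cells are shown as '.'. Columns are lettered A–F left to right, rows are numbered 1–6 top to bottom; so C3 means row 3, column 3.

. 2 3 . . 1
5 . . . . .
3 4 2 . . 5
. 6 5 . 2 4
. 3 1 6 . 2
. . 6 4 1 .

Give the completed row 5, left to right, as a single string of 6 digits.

431652

D1 = 5 (sole candidate).
B2 = 1 (sole candidate).
C2 = 4 (sole candidate).
D3 = 1 (sole candidate).
E3 = 6 (sole candidate).
A4 = 1 (sole candidate).
D4 = 3 (sole candidate).
A5 = 4: row 5 has {1,2,3,6}; col 1 has {1,3,5}; box has {1,3,6} → only 4 remains.
E5 = 5: row 5 has {1,2,3,4,6}; col 5 has {1,2,6}; box has {1,2,4,6} → only 5 remains.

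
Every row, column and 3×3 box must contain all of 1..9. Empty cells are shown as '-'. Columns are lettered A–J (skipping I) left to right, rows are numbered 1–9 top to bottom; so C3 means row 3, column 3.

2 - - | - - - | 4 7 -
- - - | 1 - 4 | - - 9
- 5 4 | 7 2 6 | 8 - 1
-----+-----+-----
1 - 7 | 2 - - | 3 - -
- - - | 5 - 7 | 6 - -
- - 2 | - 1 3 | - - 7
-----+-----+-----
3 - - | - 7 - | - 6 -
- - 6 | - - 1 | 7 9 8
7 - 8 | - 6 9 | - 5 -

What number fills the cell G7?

1

C2 = 3: row 2 has {1,4,9}; col 3 has {2,4,6,7,8}; box has {2,4,5} → only 3 remains.
H2 = 2: row 2 has {1,3,4,9}; col 8 has {5,6,7,9}; box has {1,4,7,8,9} → only 2 remains.
A3 = 9: row 3 has {1,2,4,5,6,7,8}; col 1 has {1,2,3,7}; box has {2,3,4,5} → only 9 remains.
H3 = 3: row 3 has {1,2,4,5,6,7,8,9}; col 8 has {2,5,6,7,9}; box has {1,2,4,7,8,9} → only 3 remains.
F4 = 8: row 4 has {1,2,3,7}; col 6 has {1,3,4,6,7,9}; box has {1,2,3,5,7} → only 8 remains.
H4 = 4: row 4 has {1,2,3,7,8}; col 8 has {2,3,5,6,7,9}; box has {3,6,7} → only 4 remains.
J4 = 5: row 4 has {1,2,3,4,7,8}; col 9 has {1,7,8,9}; box has {3,4,6,7} → only 5 remains.
C5 = 9: row 5 has {5,6,7}; col 3 has {2,3,4,6,7,8}; box has {1,2,7} → only 9 remains.
E5 = 4: row 5 has {5,6,7,9}; col 5 has {1,2,6,7}; box has {1,2,3,5,7,8} → only 4 remains.
J5 = 2: row 5 has {4,5,6,7,9}; col 9 has {1,5,7,8,9}; box has {3,4,5,6,7} → only 2 remains.
G6 = 9: row 6 has {1,2,3,7}; col 7 has {3,4,6,7,8}; box has {2,3,4,5,6,7} → only 9 remains.
H6 = 8: row 6 has {1,2,3,7,9}; col 8 has {2,3,4,5,6,7,9}; box has {2,3,4,5,6,7,9} → only 8 remains.
J7 = 4: row 7 has {3,6,7}; col 9 has {1,2,5,7,8,9}; box has {5,6,7,8,9} → only 4 remains.
J9 = 3: row 9 has {5,6,7,8,9}; col 9 has {1,2,4,5,7,8,9}; box has {4,5,6,7,8,9} → only 3 remains.
C1 = 1: row 1 has {2,4,7}; col 3 has {2,3,4,6,7,8,9}; box has {2,3,4,5,9} → only 1 remains.
F1 = 5: row 1 has {1,2,4,7}; col 6 has {1,3,4,6,7,8,9}; box has {1,2,4,6,7} → only 5 remains.
J1 = 6: row 1 has {1,2,4,5,7}; col 9 has {1,2,3,4,5,7,8,9}; box has {1,2,3,4,7,8,9} → only 6 remains.
E2 = 8: row 2 has {1,2,3,4,9}; col 5 has {1,2,4,6,7}; box has {1,2,4,5,6,7} → only 8 remains.
G2 = 5: row 2 has {1,2,3,4,8,9}; col 7 has {3,4,6,7,8,9}; box has {1,2,3,4,6,7,8,9} → only 5 remains.
B4 = 6: row 4 has {1,2,3,4,5,7,8}; col 2 has {5}; box has {1,2,7,9} → only 6 remains.
E4 = 9: row 4 has {1,2,3,4,5,6,7,8}; col 5 has {1,2,4,6,7,8}; box has {1,2,3,4,5,7,8} → only 9 remains.
A5 = 8: row 5 has {2,4,5,6,7,9}; col 1 has {1,2,3,7,9}; box has {1,2,6,7,9} → only 8 remains.
B5 = 3: row 5 has {2,4,5,6,7,8,9}; col 2 has {5,6}; box has {1,2,6,7,8,9} → only 3 remains.
H5 = 1: row 5 has {2,3,4,5,6,7,8,9}; col 8 has {2,3,4,5,6,7,8,9}; box has {2,3,4,5,6,7,8,9} → only 1 remains.
B6 = 4: row 6 has {1,2,3,7,8,9}; col 2 has {3,5,6}; box has {1,2,3,6,7,8,9} → only 4 remains.
D6 = 6: row 6 has {1,2,3,4,7,8,9}; col 4 has {1,2,5,7}; box has {1,2,3,4,5,7,8,9} → only 6 remains.
C7 = 5: row 7 has {3,4,6,7}; col 3 has {1,2,3,4,6,7,8,9}; box has {3,6,7,8} → only 5 remains.
D7 = 8: row 7 has {3,4,5,6,7}; col 4 has {1,2,5,6,7}; box has {1,6,7,9} → only 8 remains.
F7 = 2: row 7 has {3,4,5,6,7,8}; col 6 has {1,3,4,5,6,7,8,9}; box has {1,6,7,8,9} → only 2 remains.
G7 = 1: row 7 has {2,3,4,5,6,7,8}; col 7 has {3,4,5,6,7,8,9}; box has {3,4,5,6,7,8,9} → only 1 remains.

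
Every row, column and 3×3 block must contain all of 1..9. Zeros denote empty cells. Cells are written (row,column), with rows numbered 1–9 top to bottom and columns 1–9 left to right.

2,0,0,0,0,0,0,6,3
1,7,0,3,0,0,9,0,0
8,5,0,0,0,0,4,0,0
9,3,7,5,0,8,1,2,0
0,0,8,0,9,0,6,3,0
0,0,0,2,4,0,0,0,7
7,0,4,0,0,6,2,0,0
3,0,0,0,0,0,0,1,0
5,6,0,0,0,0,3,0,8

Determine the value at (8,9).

6

(1,3) = 9: row 1 has {2,3,6}; col 3 has {4,7,8}; box has {1,2,5,7,8} → only 9 remains.
(2,3) = 6: row 2 has {1,3,7,9}; col 3 has {4,7,8,9}; box has {1,2,5,7,8,9} → only 6 remains.
(3,3) = 3: row 3 has {4,5,8}; col 3 has {4,6,7,8,9}; box has {1,2,5,6,7,8,9} → only 3 remains.
(3,8) = 7: row 3 has {3,4,5,8}; col 8 has {1,2,3,6}; box has {3,4,6,9} → only 7 remains.
(4,5) = 6: row 4 has {1,2,3,5,7,8,9}; col 5 has {4,9}; box has {2,4,5,8,9} → only 6 remains.
(4,9) = 4: row 4 has {1,2,3,5,6,7,8,9}; col 9 has {3,7,8}; box has {1,2,3,6,7} → only 4 remains.
(5,1) = 4: row 5 has {3,6,8,9}; col 1 has {1,2,3,5,7,8,9}; box has {3,7,8,9} → only 4 remains.
(5,9) = 5: row 5 has {3,4,6,8,9}; col 9 has {3,4,7,8}; box has {1,2,3,4,6,7} → only 5 remains.
(6,1) = 6: row 6 has {2,4,7}; col 1 has {1,2,3,4,5,7,8,9}; box has {3,4,7,8,9} → only 6 remains.
(6,2) = 1: row 6 has {2,4,6,7}; col 2 has {3,5,6,7}; box has {3,4,6,7,8,9} → only 1 remains.
(6,3) = 5: row 6 has {1,2,4,6,7}; col 3 has {3,4,6,7,8,9}; box has {1,3,4,6,7,8,9} → only 5 remains.
(6,6) = 3: row 6 has {1,2,4,5,6,7}; col 6 has {6,8}; box has {2,4,5,6,8,9} → only 3 remains.
(6,7) = 8: row 6 has {1,2,3,4,5,6,7}; col 7 has {1,2,3,4,6,9}; box has {1,2,3,4,5,6,7} → only 8 remains.
(6,8) = 9: row 6 has {1,2,3,4,5,6,7,8}; col 8 has {1,2,3,6,7}; box has {1,2,3,4,5,6,7,8} → only 9 remains.
(7,8) = 5: row 7 has {2,4,6,7}; col 8 has {1,2,3,6,7,9}; box has {1,2,3,8} → only 5 remains.
(7,9) = 9: row 7 has {2,4,5,6,7}; col 9 has {3,4,5,7,8}; box has {1,2,3,5,8} → only 9 remains.
(8,3) = 2: row 8 has {1,3}; col 3 has {3,4,5,6,7,8,9}; box has {3,4,5,6,7} → only 2 remains.
(8,7) = 7: row 8 has {1,2,3}; col 7 has {1,2,3,4,6,8,9}; box has {1,2,3,5,8,9} → only 7 remains.
(8,9) = 6: row 8 has {1,2,3,7}; col 9 has {3,4,5,7,8,9}; box has {1,2,3,5,7,8,9} → only 6 remains.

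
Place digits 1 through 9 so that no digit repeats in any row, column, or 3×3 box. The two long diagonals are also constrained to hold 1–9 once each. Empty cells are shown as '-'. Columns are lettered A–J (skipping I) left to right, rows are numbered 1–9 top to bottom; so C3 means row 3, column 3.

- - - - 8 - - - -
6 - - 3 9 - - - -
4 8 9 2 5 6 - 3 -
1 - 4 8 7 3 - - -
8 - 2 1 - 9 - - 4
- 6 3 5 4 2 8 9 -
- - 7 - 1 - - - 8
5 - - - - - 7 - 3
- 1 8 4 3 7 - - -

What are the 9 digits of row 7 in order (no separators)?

937615428

D1 = 7: row 1 has {8}; col 4 has {1,2,3,4,5,8}; box has {2,3,5,6,8,9} → only 7 remains.
G3 = 1: row 3 has {2,3,4,5,6,8,9}; col 7 has {7,8}; box has {3}; anti-diagonal has {3,5,7} → only 1 remains.
J3 = 7: row 3 has {1,2,3,4,5,6,8,9}; col 9 has {3,4,8}; box has {1,3} → only 7 remains.
E5 = 6: row 5 has {1,2,4,8,9}; col 5 has {1,3,4,5,7,8,9}; box has {1,2,3,4,5,7,8,9}; main diagonal has {2,8,9}; anti-diagonal has {1,3,5,7} → only 6 remains.
A6 = 7: row 6 has {2,3,4,5,6,8,9}; col 1 has {1,4,5,6,8}; box has {1,2,3,4,6,8} → only 7 remains.
J6 = 1: row 6 has {2,3,4,5,6,7,8,9}; col 9 has {3,4,7,8}; box has {4,8,9} → only 1 remains.
F7 = 5: row 7 has {1,7,8}; col 6 has {2,3,6,7,9}; box has {1,3,4,7} → only 5 remains.
G7 = 4: row 7 has {1,5,7,8}; col 7 has {1,7,8}; box has {3,7,8}; main diagonal has {2,6,8,9} → only 4 remains.
C8 = 6: row 8 has {3,5,7}; col 3 has {2,3,4,7,8,9}; box has {1,5,7,8} → only 6 remains.
D8 = 9: row 8 has {3,5,6,7}; col 4 has {1,2,3,4,5,7,8}; box has {1,3,4,5,7} → only 9 remains.
E8 = 2: row 8 has {3,5,6,7,9}; col 5 has {1,3,4,5,6,7,8,9}; box has {1,3,4,5,7,9} → only 2 remains.
F8 = 8: row 8 has {2,3,5,6,7,9}; col 6 has {2,3,5,6,7,9}; box has {1,2,3,4,5,7,9} → only 8 remains.
H8 = 1: row 8 has {2,3,5,6,7,8,9}; col 8 has {3,9}; box has {3,4,7,8}; main diagonal has {2,4,6,8,9} → only 1 remains.
J9 = 5: row 9 has {1,3,4,7,8}; col 9 has {1,3,4,7,8}; box has {1,3,4,7,8}; main diagonal has {1,2,4,6,8,9} → only 5 remains.
A1 = 3: row 1 has {7,8}; col 1 has {1,4,5,6,7,8}; box has {4,6,8,9}; main diagonal has {1,2,4,5,6,8,9} → only 3 remains.
B2 = 7: row 2 has {3,6,9}; col 2 has {1,6,8}; box has {3,4,6,8,9}; main diagonal has {1,2,3,4,5,6,8,9} → only 7 remains.
J2 = 2: row 2 has {3,6,7,9}; col 9 has {1,3,4,5,7,8}; box has {1,3,7} → only 2 remains.
J4 = 6: row 4 has {1,3,4,7,8}; col 9 has {1,2,3,4,5,7,8}; box has {1,4,8,9} → only 6 remains.
B5 = 5: row 5 has {1,2,4,6,8,9}; col 2 has {1,6,7,8}; box has {1,2,3,4,6,7,8} → only 5 remains.
G5 = 3: row 5 has {1,2,4,5,6,8,9}; col 7 has {1,4,7,8}; box has {1,4,6,8,9} → only 3 remains.
H5 = 7: row 5 has {1,2,3,4,5,6,8,9}; col 8 has {1,3,9}; box has {1,3,4,6,8,9} → only 7 remains.
D7 = 6: row 7 has {1,4,5,7,8}; col 4 has {1,2,3,4,5,7,8,9}; box has {1,2,3,4,5,7,8,9} → only 6 remains.
H7 = 2: row 7 has {1,4,5,6,7,8}; col 8 has {1,3,7,9}; box has {1,3,4,5,7,8} → only 2 remains.
B8 = 4: row 8 has {1,2,3,5,6,7,8,9}; col 2 has {1,5,6,7,8}; box has {1,5,6,7,8}; anti-diagonal has {1,3,5,6,7} → only 4 remains.
H9 = 6: row 9 has {1,3,4,5,7,8}; col 8 has {1,2,3,7,9}; box has {1,2,3,4,5,7,8} → only 6 remains.
B1 = 2: row 1 has {3,7,8}; col 2 has {1,4,5,6,7,8}; box has {3,4,6,7,8,9} → only 2 remains.
J1 = 9: row 1 has {2,3,7,8}; col 9 has {1,2,3,4,5,6,7,8}; box has {1,2,3,7}; anti-diagonal has {1,3,4,5,6,7} → only 9 remains.
G2 = 5: row 2 has {2,3,6,7,9}; col 7 has {1,3,4,7,8}; box has {1,2,3,7,9} → only 5 remains.
H2 = 8: row 2 has {2,3,5,6,7,9}; col 8 has {1,2,3,6,7,9}; box has {1,2,3,5,7,9}; anti-diagonal has {1,3,4,5,6,7,9} → only 8 remains.
B4 = 9: row 4 has {1,3,4,6,7,8}; col 2 has {1,2,4,5,6,7,8}; box has {1,2,3,4,5,6,7,8} → only 9 remains.
G4 = 2: row 4 has {1,3,4,6,7,8,9}; col 7 has {1,3,4,5,7,8}; box has {1,3,4,6,7,8,9} → only 2 remains.
H4 = 5: row 4 has {1,2,3,4,6,7,8,9}; col 8 has {1,2,3,6,7,8,9}; box has {1,2,3,4,6,7,8,9} → only 5 remains.
A7 = 9: row 7 has {1,2,4,5,6,7,8}; col 1 has {1,3,4,5,6,7,8}; box has {1,4,5,6,7,8} → only 9 remains.
B7 = 3: row 7 has {1,2,4,5,6,7,8,9}; col 2 has {1,2,4,5,6,7,8,9}; box has {1,4,5,6,7,8,9} → only 3 remains.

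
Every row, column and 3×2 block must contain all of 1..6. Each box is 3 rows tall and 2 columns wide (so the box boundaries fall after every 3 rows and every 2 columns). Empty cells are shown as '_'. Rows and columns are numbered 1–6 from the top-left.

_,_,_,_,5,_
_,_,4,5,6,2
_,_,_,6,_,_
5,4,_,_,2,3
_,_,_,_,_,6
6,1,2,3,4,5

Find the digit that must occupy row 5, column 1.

row 2, column 2 = 3: row 2 has {2,4,5,6}; col 2 has {1,4}; box has {} → only 3 remains.
row 4, column 4 = 1: row 4 has {2,3,4,5}; col 4 has {3,5,6}; box has {2,3} → only 1 remains.
row 5, column 2 = 2: row 5 has {6}; col 2 has {1,3,4}; box has {1,4,5,6} → only 2 remains.
row 5, column 3 = 5: row 5 has {2,6}; col 3 has {2,4}; box has {1,2,3} → only 5 remains.
row 5, column 4 = 4: row 5 has {2,5,6}; col 4 has {1,3,5,6}; box has {1,2,3,5} → only 4 remains.
row 5, column 5 = 1: row 5 has {2,4,5,6}; col 5 has {2,4,5,6}; box has {2,3,4,5,6} → only 1 remains.
row 1, column 2 = 6: row 1 has {5}; col 2 has {1,2,3,4}; box has {3} → only 6 remains.
row 1, column 4 = 2: row 1 has {5,6}; col 4 has {1,3,4,5,6}; box has {4,5,6} → only 2 remains.
row 2, column 1 = 1: row 2 has {2,3,4,5,6}; col 1 has {5,6}; box has {3,6} → only 1 remains.
row 3, column 2 = 5: row 3 has {6}; col 2 has {1,2,3,4,6}; box has {1,3,6} → only 5 remains.
row 3, column 5 = 3: row 3 has {5,6}; col 5 has {1,2,4,5,6}; box has {2,5,6} → only 3 remains.
row 4, column 3 = 6: row 4 has {1,2,3,4,5}; col 3 has {2,4,5}; box has {1,2,3,4,5} → only 6 remains.
row 5, column 1 = 3: row 5 has {1,2,4,5,6}; col 1 has {1,5,6}; box has {1,2,4,5,6} → only 3 remains.

3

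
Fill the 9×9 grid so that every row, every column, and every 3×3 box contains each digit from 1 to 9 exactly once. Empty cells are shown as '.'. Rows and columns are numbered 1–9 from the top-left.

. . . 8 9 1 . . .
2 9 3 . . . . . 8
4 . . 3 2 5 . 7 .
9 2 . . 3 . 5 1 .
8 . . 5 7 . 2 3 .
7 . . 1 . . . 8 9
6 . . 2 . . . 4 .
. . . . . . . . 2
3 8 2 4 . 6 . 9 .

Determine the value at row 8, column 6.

3

row 1, column 1 = 5: row 1 has {1,8,9}; col 1 has {2,3,4,6,7,8,9}; box has {2,3,4,9} → only 5 remains.
row 4, column 4 = 6: row 4 has {1,2,3,5,9}; col 4 has {1,2,3,4,5,8}; box has {1,3,5,7} → only 6 remains.
row 6, column 5 = 4: row 6 has {1,7,8,9}; col 5 has {2,3,7,9}; box has {1,3,5,6,7} → only 4 remains.
row 6, column 6 = 2: row 6 has {1,4,7,8,9}; col 6 has {1,5,6}; box has {1,3,4,5,6,7} → only 2 remains.
row 6, column 7 = 6: row 6 has {1,2,4,7,8,9}; col 7 has {2,5}; box has {1,2,3,5,8,9} → only 6 remains.
row 8, column 1 = 1: row 8 has {2}; col 1 has {2,3,4,5,6,7,8,9}; box has {2,3,6,8} → only 1 remains.
row 2, column 4 = 7: row 2 has {2,3,8,9}; col 4 has {1,2,3,4,5,6,8}; box has {1,2,3,5,8,9} → only 7 remains.
row 2, column 5 = 6: row 2 has {2,3,7,8,9}; col 5 has {2,3,4,7,9}; box has {1,2,3,5,7,8,9} → only 6 remains.
row 2, column 6 = 4: row 2 has {2,3,6,7,8,9}; col 6 has {1,2,5,6}; box has {1,2,3,5,6,7,8,9} → only 4 remains.
row 2, column 7 = 1: row 2 has {2,3,4,6,7,8,9}; col 7 has {2,5,6}; box has {7,8} → only 1 remains.
row 2, column 8 = 5: row 2 has {1,2,3,4,6,7,8,9}; col 8 has {1,3,4,7,8,9}; box has {1,7,8} → only 5 remains.
row 3, column 7 = 9: row 3 has {2,3,4,5,7}; col 7 has {1,2,5,6}; box has {1,5,7,8} → only 9 remains.
row 3, column 9 = 6: row 3 has {2,3,4,5,7,9}; col 9 has {2,8,9}; box has {1,5,7,8,9} → only 6 remains.
row 4, column 3 = 4: row 4 has {1,2,3,5,6,9}; col 3 has {2,3}; box has {2,7,8,9} → only 4 remains.
row 4, column 6 = 8: row 4 has {1,2,3,4,5,6,9}; col 6 has {1,2,4,5,6}; box has {1,2,3,4,5,6,7} → only 8 remains.
row 4, column 9 = 7: row 4 has {1,2,3,4,5,6,8,9}; col 9 has {2,6,8,9}; box has {1,2,3,5,6,8,9} → only 7 remains.
row 5, column 6 = 9: row 5 has {2,3,5,7,8}; col 6 has {1,2,4,5,6,8}; box has {1,2,3,4,5,6,7,8} → only 9 remains.
row 5, column 9 = 4: row 5 has {2,3,5,7,8,9}; col 9 has {2,6,7,8,9}; box has {1,2,3,5,6,7,8,9} → only 4 remains.
row 6, column 3 = 5: row 6 has {1,2,4,6,7,8,9}; col 3 has {2,3,4}; box has {2,4,7,8,9} → only 5 remains.
row 8, column 4 = 9: row 8 has {1,2}; col 4 has {1,2,3,4,5,6,7,8}; box has {2,4,6} → only 9 remains.
row 8, column 8 = 6: row 8 has {1,2,9}; col 8 has {1,3,4,5,7,8,9}; box has {2,4,9} → only 6 remains.
row 9, column 7 = 7: row 9 has {2,3,4,6,8,9}; col 7 has {1,2,5,6,9}; box has {2,4,6,9} → only 7 remains.
row 1, column 8 = 2: row 1 has {1,5,8,9}; col 8 has {1,3,4,5,6,7,8,9}; box has {1,5,6,7,8,9} → only 2 remains.
row 1, column 9 = 3: row 1 has {1,2,5,8,9}; col 9 has {2,4,6,7,8,9}; box has {1,2,5,6,7,8,9} → only 3 remains.
row 3, column 2 = 1: row 3 has {2,3,4,5,6,7,9}; col 2 has {2,8,9}; box has {2,3,4,5,9} → only 1 remains.
row 3, column 3 = 8: row 3 has {1,2,3,4,5,6,7,9}; col 3 has {2,3,4,5}; box has {1,2,3,4,5,9} → only 8 remains.
row 5, column 2 = 6: row 5 has {2,3,4,5,7,8,9}; col 2 has {1,2,8,9}; box has {2,4,5,7,8,9} → only 6 remains.
row 5, column 3 = 1: row 5 has {2,3,4,5,6,7,8,9}; col 3 has {2,3,4,5,8}; box has {2,4,5,6,7,8,9} → only 1 remains.
row 6, column 2 = 3: row 6 has {1,2,4,5,6,7,8,9}; col 2 has {1,2,6,8,9}; box has {1,2,4,5,6,7,8,9} → only 3 remains.
row 8, column 3 = 7: row 8 has {1,2,6,9}; col 3 has {1,2,3,4,5,8}; box has {1,2,3,6,8} → only 7 remains.
row 8, column 6 = 3: row 8 has {1,2,6,7,9}; col 6 has {1,2,4,5,6,8,9}; box has {2,4,6,9} → only 3 remains.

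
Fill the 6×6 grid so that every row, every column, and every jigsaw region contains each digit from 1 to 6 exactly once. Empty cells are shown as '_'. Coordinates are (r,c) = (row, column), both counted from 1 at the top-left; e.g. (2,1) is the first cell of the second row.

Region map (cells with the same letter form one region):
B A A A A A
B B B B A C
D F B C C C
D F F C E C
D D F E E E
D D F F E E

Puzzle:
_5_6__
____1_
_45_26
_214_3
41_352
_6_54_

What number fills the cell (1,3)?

(1,5) = 3 (sole candidate).
(1,6) = 4 (sole candidate).
(2,2) = 3 (sole candidate).
(2,4) = 2 (sole candidate).
(2,6) = 5 (sole candidate).
(3,1) = 3 (sole candidate).
(3,4) = 1 (sole candidate).
(4,1) = 5 (sole candidate).
(4,5) = 6 (sole candidate).
(5,3) = 6 (sole candidate).
(6,1) = 2 (sole candidate).
(6,3) = 3 (sole candidate).
(6,6) = 1 (sole candidate).
(1,1) = 1 (sole candidate).
(1,3) = 2: row 1 has {1,3,4,5,6}; col 3 has {1,3,5,6}; region has {1,3,4,5,6} → only 2 remains.

2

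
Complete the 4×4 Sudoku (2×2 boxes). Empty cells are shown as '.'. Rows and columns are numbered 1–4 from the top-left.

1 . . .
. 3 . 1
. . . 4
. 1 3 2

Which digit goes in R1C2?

4

R1C4 = 3: row 1 has {1}; col 4 has {1,2,4}; box has {1} → only 3 remains.
R3C2 = 2: row 3 has {4}; col 2 has {1,3}; box has {1} → only 2 remains.
R3C3 = 1: row 3 has {2,4}; col 3 has {3}; box has {2,3,4} → only 1 remains.
R4C1 = 4: row 4 has {1,2,3}; col 1 has {1}; box has {1,2} → only 4 remains.
R1C2 = 4: row 1 has {1,3}; col 2 has {1,2,3}; box has {1,3} → only 4 remains.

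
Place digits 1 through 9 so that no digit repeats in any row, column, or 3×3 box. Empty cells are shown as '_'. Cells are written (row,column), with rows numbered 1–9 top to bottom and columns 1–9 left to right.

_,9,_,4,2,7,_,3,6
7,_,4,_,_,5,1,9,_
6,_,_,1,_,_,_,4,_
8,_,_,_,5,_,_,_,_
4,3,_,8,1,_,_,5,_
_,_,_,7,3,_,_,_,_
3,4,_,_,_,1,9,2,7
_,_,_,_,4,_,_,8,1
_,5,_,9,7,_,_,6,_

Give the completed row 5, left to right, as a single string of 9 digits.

(6,8) = 1: row 6 has {3,7}; col 8 has {2,3,4,5,6,8,9}; box has {5} → only 1 remains.
(4,8) = 7: row 4 has {5,8}; col 8 has {1,2,3,4,5,6,8,9}; box has {1,5} → only 7 remains.
(2,4) = 3: in row 2, 3 can only go here (every other open cell in that row sees a 3).
(2,5) = 6: in row 2, 6 can only go here (every other open cell in that row sees a 6).
(7,5) = 8: row 7 has {1,2,3,4,7,9}; col 5 has {1,2,3,4,5,6,7}; box has {1,4,7,9} → only 8 remains.
(3,5) = 9: row 3 has {1,4,6}; col 5 has {1,2,3,4,5,6,7,8}; box has {1,2,3,4,5,6,7} → only 9 remains.
(3,6) = 8: row 3 has {1,4,6,9}; col 6 has {1,5,7}; box has {1,2,3,4,5,6,7,9} → only 8 remains.
(7,3) = 6: row 7 has {1,2,3,4,7,8,9}; col 3 has {4}; box has {3,4,5} → only 6 remains.
(7,4) = 5: row 7 has {1,2,3,4,6,7,8,9}; col 4 has {1,3,4,7,8,9}; box has {1,4,7,8,9} → only 5 remains.
(3,2) = 2: row 3 has {1,4,6,8,9}; col 2 has {3,4,5,9}; box has {4,6,7,9} → only 2 remains.
(3,9) = 5: row 3 has {1,2,4,6,8,9}; col 9 has {1,6,7}; box has {1,3,4,6,9} → only 5 remains.
(6,2) = 6: row 6 has {1,3,7}; col 2 has {2,3,4,5,9}; box has {3,4,8} → only 6 remains.
(8,2) = 7: row 8 has {1,4,8}; col 2 has {2,3,4,5,6,9}; box has {3,4,5,6} → only 7 remains.
(1,7) = 8: row 1 has {2,3,4,6,7,9}; col 7 has {1,9}; box has {1,3,4,5,6,9} → only 8 remains.
(2,2) = 8: row 2 has {1,3,4,5,6,7,9}; col 2 has {2,3,4,5,6,7,9}; box has {2,4,6,7,9} → only 8 remains.
(2,9) = 2: row 2 has {1,3,4,5,6,7,8,9}; col 9 has {1,5,6,7}; box has {1,3,4,5,6,8,9} → only 2 remains.
(3,3) = 3: row 3 has {1,2,4,5,6,8,9}; col 3 has {4,6}; box has {2,4,6,7,8,9} → only 3 remains.
(3,7) = 7: row 3 has {1,2,3,4,5,6,8,9}; col 7 has {1,8,9}; box has {1,2,3,4,5,6,8,9} → only 7 remains.
(4,2) = 1: row 4 has {5,7,8}; col 2 has {2,3,4,5,6,7,8,9}; box has {3,4,6,8} → only 1 remains.
(5,9) = 9: row 5 has {1,3,4,5,8}; col 9 has {1,2,5,6,7}; box has {1,5,7} → only 9 remains.
(5,3) = 7: in row 5, 7 can only go here (every other open cell in that row sees a 7).
(6,9) = 8: in row 6, 8 can only go here (every other open cell in that row sees an 8).
(8,7) = 5: in row 8, 5 can only go here (every other open cell in that row sees a 5).
(8,6) = 3: in row 8, 3 can only go here (every other open cell in that row sees a 3).
(9,6) = 2: row 9 has {5,6,7,9}; col 6 has {1,3,5,7,8}; box has {1,3,4,5,7,8,9} → only 2 remains.
(5,6) = 6: row 5 has {1,3,4,5,7,8,9}; col 6 has {1,2,3,5,7,8}; box has {1,3,5,7,8} → only 6 remains.
(5,7) = 2: row 5 has {1,3,4,5,6,7,8,9}; col 7 has {1,5,7,8,9}; box has {1,5,7,8,9} → only 2 remains.

437816259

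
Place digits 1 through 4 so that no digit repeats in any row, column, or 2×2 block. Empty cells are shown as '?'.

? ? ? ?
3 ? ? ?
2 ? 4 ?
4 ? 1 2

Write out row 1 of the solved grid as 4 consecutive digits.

r1c1 = 1: row 1 has {}; col 1 has {2,3,4}; box has {3} → only 1 remains.
r2c3 = 2 (sole candidate).
r3c4 = 3 (sole candidate).
r4c2 = 3 (sole candidate).
r1c3 = 3: row 1 has {1}; col 3 has {1,2,4}; box has {2} → only 3 remains.
r1c4 = 4: row 1 has {1,3}; col 4 has {2,3}; box has {2,3} → only 4 remains.
r2c2 = 4 (sole candidate).
r2c4 = 1 (sole candidate).
r3c2 = 1 (sole candidate).
r1c2 = 2: row 1 has {1,3,4}; col 2 has {1,3,4}; box has {1,3,4} → only 2 remains.

1234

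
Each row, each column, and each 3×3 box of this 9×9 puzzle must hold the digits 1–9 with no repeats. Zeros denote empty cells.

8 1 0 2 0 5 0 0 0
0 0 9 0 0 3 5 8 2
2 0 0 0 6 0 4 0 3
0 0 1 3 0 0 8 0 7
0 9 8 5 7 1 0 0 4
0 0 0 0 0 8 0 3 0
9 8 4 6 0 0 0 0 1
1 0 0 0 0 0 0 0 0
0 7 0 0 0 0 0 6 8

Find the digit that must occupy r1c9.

6

r3c2 = 5: row 3 has {2,3,4,6}; col 2 has {1,7,8,9}; box has {1,2,8,9} → only 5 remains.
r3c3 = 7: row 3 has {2,3,4,5,6}; col 3 has {1,4,8,9}; box has {1,2,5,8,9} → only 7 remains.
r3c6 = 9: row 3 has {2,3,4,5,6,7}; col 6 has {1,3,5,8}; box has {2,3,5,6} → only 9 remains.
r3c8 = 1: row 3 has {2,3,4,5,6,7,9}; col 8 has {3,6,8}; box has {2,3,4,5,8} → only 1 remains.
r5c8 = 2: row 5 has {1,4,5,7,8,9}; col 8 has {1,3,6,8}; box has {3,4,7,8} → only 2 remains.
r1c5 = 4: row 1 has {1,2,5,8}; col 5 has {6,7}; box has {2,3,5,6,9} → only 4 remains.
r2c5 = 1: row 2 has {2,3,5,8,9}; col 5 has {4,6,7}; box has {2,3,4,5,6,9} → only 1 remains.
r3c4 = 8: row 3 has {1,2,3,4,5,6,7,9}; col 4 has {2,3,5,6}; box has {1,2,3,4,5,6,9} → only 8 remains.
r5c7 = 6: row 5 has {1,2,4,5,7,8,9}; col 7 has {4,5,8}; box has {2,3,4,7,8} → only 6 remains.
r2c4 = 7: row 2 has {1,2,3,5,8,9}; col 4 has {2,3,5,6,8}; box has {1,2,3,4,5,6,8,9} → only 7 remains.
r5c1 = 3: row 5 has {1,2,4,5,6,7,8,9}; col 1 has {1,2,8,9}; box has {1,8,9} → only 3 remains.
r9c1 = 5: row 9 has {6,7,8}; col 1 has {1,2,3,8,9}; box has {1,4,7,8,9} → only 5 remains.
r1c3 = 3: in row 1, 3 can only go here (every other open cell in that row sees a 3).
r9c3 = 2: row 9 has {5,6,7,8}; col 3 has {1,3,4,7,8,9}; box has {1,4,5,7,8,9} → only 2 remains.
r9c6 = 4: row 9 has {2,5,6,7,8}; col 6 has {1,3,5,8,9}; box has {6} → only 4 remains.
r8c3 = 6: row 8 has {1}; col 3 has {1,2,3,4,7,8,9}; box has {1,2,4,5,7,8,9} → only 6 remains.
r8c4 = 9: row 8 has {1,6}; col 4 has {2,3,5,6,7,8}; box has {4,6} → only 9 remains.
r8c9 = 5: row 8 has {1,6,9}; col 9 has {1,2,3,4,7,8}; box has {1,6,8} → only 5 remains.
r9c4 = 1: row 9 has {2,4,5,6,7,8}; col 4 has {2,3,5,6,7,8,9}; box has {4,6,9} → only 1 remains.
r9c5 = 3: row 9 has {1,2,4,5,6,7,8}; col 5 has {1,4,6,7}; box has {1,4,6,9} → only 3 remains.
r9c7 = 9: row 9 has {1,2,3,4,5,6,7,8}; col 7 has {4,5,6,8}; box has {1,5,6,8} → only 9 remains.
r1c7 = 7: row 1 has {1,2,3,4,5,8}; col 7 has {4,5,6,8,9}; box has {1,2,3,4,5,8} → only 7 remains.
r1c8 = 9: row 1 has {1,2,3,4,5,7,8}; col 8 has {1,2,3,6,8}; box has {1,2,3,4,5,7,8} → only 9 remains.
r1c9 = 6: row 1 has {1,2,3,4,5,7,8,9}; col 9 has {1,2,3,4,5,7,8}; box has {1,2,3,4,5,7,8,9} → only 6 remains.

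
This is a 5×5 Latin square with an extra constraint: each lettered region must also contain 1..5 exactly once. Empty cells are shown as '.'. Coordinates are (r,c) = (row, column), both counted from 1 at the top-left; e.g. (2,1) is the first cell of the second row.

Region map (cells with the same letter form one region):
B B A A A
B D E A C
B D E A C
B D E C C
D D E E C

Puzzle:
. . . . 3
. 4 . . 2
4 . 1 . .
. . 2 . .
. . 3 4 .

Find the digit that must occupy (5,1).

(2,3) = 5: row 2 has {2,4}; col 3 has {1,2,3}; region has {1,2,3,4} → only 5 remains.
(2,4) = 1: row 2 has {2,4,5}; col 4 has {4}; region has {3} → only 1 remains.
(3,5) = 5: row 3 has {1,4}; col 5 has {2,3}; region has {2} → only 5 remains.
(4,4) = 3: row 4 has {2}; col 4 has {1,4}; region has {2,5} → only 3 remains.
(5,5) = 1: row 5 has {3,4}; col 5 has {2,3,5}; region has {2,3,5} → only 1 remains.
(1,3) = 4: row 1 has {3}; col 3 has {1,2,3,5}; region has {1,3} → only 4 remains.
(2,1) = 3: row 2 has {1,2,4,5}; col 1 has {4}; region has {4} → only 3 remains.
(3,4) = 2: row 3 has {1,4,5}; col 4 has {1,3,4}; region has {1,3,4} → only 2 remains.
(4,5) = 4: row 4 has {2,3}; col 5 has {1,2,3,5}; region has {1,2,3,5} → only 4 remains.
(1,4) = 5: row 1 has {3,4}; col 4 has {1,2,3,4}; region has {1,2,3,4} → only 5 remains.
(3,2) = 3: row 3 has {1,2,4,5}; col 2 has {4}; region has {4} → only 3 remains.
(4,1) = 5: in region B, 5 can only go here (every other open cell in that region sees a 5).
(4,2) = 1: row 4 has {2,3,4,5}; col 2 has {3,4}; region has {3,4} → only 1 remains.
(5,1) = 2: row 5 has {1,3,4}; col 1 has {3,4,5}; region has {1,3,4} → only 2 remains.

2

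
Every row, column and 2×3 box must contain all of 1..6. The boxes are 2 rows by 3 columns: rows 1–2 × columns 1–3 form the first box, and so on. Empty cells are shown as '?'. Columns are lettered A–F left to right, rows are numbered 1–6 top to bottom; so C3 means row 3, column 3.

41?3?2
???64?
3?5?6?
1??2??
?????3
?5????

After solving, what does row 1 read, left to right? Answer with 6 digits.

416352

C1 = 6: row 1 has {1,2,3,4}; col 3 has {5}; box has {1,4} → only 6 remains.
E1 = 5: row 1 has {1,2,3,4,6}; col 5 has {4,6}; box has {2,3,4,6} → only 5 remains.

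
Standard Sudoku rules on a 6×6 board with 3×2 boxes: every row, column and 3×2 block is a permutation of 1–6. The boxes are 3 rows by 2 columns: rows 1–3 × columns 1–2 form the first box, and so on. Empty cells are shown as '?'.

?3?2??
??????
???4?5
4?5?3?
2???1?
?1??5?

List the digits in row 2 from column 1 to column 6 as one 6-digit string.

R4C2 = 6: row 4 has {3,4,5}; col 2 has {1,3}; box has {1,2,4} → only 6 remains.
R4C4 = 1: row 4 has {3,4,5,6}; col 4 has {2,4}; box has {5} → only 1 remains.
R4C6 = 2: row 4 has {1,3,4,5,6}; col 6 has {5}; box has {1,3,5} → only 2 remains.
R5C2 = 5: row 5 has {1,2}; col 2 has {1,3,6}; box has {1,2,4,6} → only 5 remains.
R6C1 = 3: row 6 has {1,5}; col 1 has {2,4}; box has {1,2,4,5,6} → only 3 remains.
R6C4 = 6: row 6 has {1,3,5}; col 4 has {1,2,4}; box has {1,5} → only 6 remains.
R6C6 = 4: row 6 has {1,3,5,6}; col 6 has {2,5}; box has {1,2,3,5} → only 4 remains.
R3C2 = 2: row 3 has {4,5}; col 2 has {1,3,5,6}; box has {3} → only 2 remains.
R3C5 = 6: row 3 has {2,4,5}; col 5 has {1,3,5}; box has {5} → only 6 remains.
R5C4 = 3: row 5 has {1,2,5}; col 4 has {1,2,4,6}; box has {1,5,6} → only 3 remains.
R5C6 = 6: row 5 has {1,2,3,5}; col 6 has {2,4,5}; box has {1,2,3,4,5} → only 6 remains.
R6C3 = 2: row 6 has {1,3,4,5,6}; col 3 has {5}; box has {1,3,5,6} → only 2 remains.
R1C5 = 4: row 1 has {2,3}; col 5 has {1,3,5,6}; box has {5,6} → only 4 remains.
R1C6 = 1: row 1 has {2,3,4}; col 6 has {2,4,5,6}; box has {4,5,6} → only 1 remains.
R2C2 = 4: row 2 has {}; col 2 has {1,2,3,5,6}; box has {2,3} → only 4 remains.
R2C4 = 5: row 2 has {4}; col 4 has {1,2,3,4,6}; box has {2,4} → only 5 remains.
R2C5 = 2: row 2 has {4,5}; col 5 has {1,3,4,5,6}; box has {1,4,5,6} → only 2 remains.
R2C6 = 3: row 2 has {2,4,5}; col 6 has {1,2,4,5,6}; box has {1,2,4,5,6} → only 3 remains.
R3C1 = 1: row 3 has {2,4,5,6}; col 1 has {2,3,4}; box has {2,3,4} → only 1 remains.
R3C3 = 3: row 3 has {1,2,4,5,6}; col 3 has {2,5}; box has {2,4,5} → only 3 remains.
R5C3 = 4: row 5 has {1,2,3,5,6}; col 3 has {2,3,5}; box has {1,2,3,5,6} → only 4 remains.
R1C3 = 6: row 1 has {1,2,3,4}; col 3 has {2,3,4,5}; box has {2,3,4,5} → only 6 remains.
R2C1 = 6: row 2 has {2,3,4,5}; col 1 has {1,2,3,4}; box has {1,2,3,4} → only 6 remains.
R2C3 = 1: row 2 has {2,3,4,5,6}; col 3 has {2,3,4,5,6}; box has {2,3,4,5,6} → only 1 remains.

641523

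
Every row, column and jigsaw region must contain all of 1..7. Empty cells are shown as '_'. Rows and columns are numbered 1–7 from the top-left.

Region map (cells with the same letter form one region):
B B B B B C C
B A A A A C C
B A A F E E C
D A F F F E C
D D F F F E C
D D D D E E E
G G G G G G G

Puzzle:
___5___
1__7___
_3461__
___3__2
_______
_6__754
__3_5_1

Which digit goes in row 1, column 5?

3

row 3, column 6 = 2 (sole candidate).
row 4, column 5 = 4 (sole candidate).
row 4, column 6 = 6 (sole candidate).
row 5, column 5 = 2 (sole candidate).
row 5, column 6 = 3 (sole candidate).
row 2, column 5 = 6 (sole candidate).
row 2, column 6 = 4 (sole candidate).
row 3, column 1 = 7 (sole candidate).
row 3, column 7 = 5 (sole candidate).
row 4, column 1 = 5 (sole candidate).
row 4, column 2 = 1 (sole candidate).
row 4, column 3 = 7 (sole candidate).
row 5, column 1 = 4 (sole candidate).
row 5, column 2 = 7 (sole candidate).
row 5, column 4 = 1 (sole candidate).
row 5, column 7 = 6 (sole candidate).
row 6, column 4 = 2 (sole candidate).
row 7, column 4 = 4 (sole candidate).
row 7, column 6 = 7 (sole candidate).
row 1, column 5 = 3: row 1 has {5}; col 5 has {1,2,4,5,6,7}; region has {1,5,7} → only 3 remains.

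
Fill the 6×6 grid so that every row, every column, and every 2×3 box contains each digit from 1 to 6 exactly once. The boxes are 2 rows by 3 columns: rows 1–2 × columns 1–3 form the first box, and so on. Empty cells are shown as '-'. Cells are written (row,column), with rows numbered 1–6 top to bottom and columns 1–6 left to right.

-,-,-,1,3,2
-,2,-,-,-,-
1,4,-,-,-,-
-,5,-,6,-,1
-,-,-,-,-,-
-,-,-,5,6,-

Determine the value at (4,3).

3

(1,2) = 6 (sole candidate).
(2,4) = 4 (sole candidate).
(2,5) = 5 (sole candidate).
(2,6) = 6 (sole candidate).
(3,5) = 2 (sole candidate).
(4,5) = 4 (sole candidate).
(5,5) = 1 (sole candidate).
(2,1) = 3 (sole candidate).
(2,3) = 1 (sole candidate).
(3,4) = 3 (sole candidate).
(3,6) = 5 (sole candidate).
(4,1) = 2 (sole candidate).
(4,3) = 3: row 4 has {1,2,4,5,6}; col 3 has {1}; box has {1,2,4,5} → only 3 remains.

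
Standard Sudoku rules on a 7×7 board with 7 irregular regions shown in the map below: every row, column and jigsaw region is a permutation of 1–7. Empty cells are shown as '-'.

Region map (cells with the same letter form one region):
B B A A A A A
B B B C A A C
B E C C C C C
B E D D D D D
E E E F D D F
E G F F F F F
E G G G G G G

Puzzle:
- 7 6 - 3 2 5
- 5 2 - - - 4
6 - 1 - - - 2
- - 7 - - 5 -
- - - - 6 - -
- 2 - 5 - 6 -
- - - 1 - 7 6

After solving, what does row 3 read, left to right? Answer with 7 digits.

6417532

r1c4 = 4: row 1 has {2,3,5,6,7}; col 4 has {1,5}; region has {2,3,5,6} → only 4 remains.
r2c6 = 1: row 2 has {2,4,5}; col 6 has {2,5,6,7}; region has {2,3,4,5,6} → only 1 remains.
r3c6 = 3: row 3 has {1,2,6}; col 6 has {1,2,5,6,7}; region has {1,2,4} → only 3 remains.
r5c6 = 4: row 5 has {6}; col 6 has {1,2,3,5,6,7}; region has {5,6,7} → only 4 remains.
r1c1 = 1: row 1 has {2,3,4,5,6,7}; col 1 has {6}; region has {2,5,6,7} → only 1 remains.
r2c1 = 3: row 2 has {1,2,4,5}; col 1 has {1,6}; region has {1,2,5,6,7} → only 3 remains.
r2c5 = 7: row 2 has {1,2,3,4,5}; col 5 has {3,6}; region has {1,2,3,4,5,6} → only 7 remains.
r3c2 = 4: row 3 has {1,2,3,6}; col 2 has {2,5,7}; region has {} → only 4 remains.
r3c4 = 7: row 3 has {1,2,3,4,6}; col 4 has {1,4,5}; region has {1,2,3,4} → only 7 remains.
r3c5 = 5: row 3 has {1,2,3,4,6,7}; col 5 has {3,6,7}; region has {1,2,3,4,7} → only 5 remains.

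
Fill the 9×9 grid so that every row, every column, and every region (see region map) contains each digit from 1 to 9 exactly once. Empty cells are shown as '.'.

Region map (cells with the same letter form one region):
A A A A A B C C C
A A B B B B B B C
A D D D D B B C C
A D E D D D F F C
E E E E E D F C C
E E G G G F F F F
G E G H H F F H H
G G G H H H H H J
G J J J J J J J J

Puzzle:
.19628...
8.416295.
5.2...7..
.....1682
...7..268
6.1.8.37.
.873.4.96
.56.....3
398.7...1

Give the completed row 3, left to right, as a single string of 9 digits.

R2C9 = 7 (sole candidate).
R3C6 = 3: row 3 has {2,5,7}; col 6 has {1,2,4,8}; region has {1,2,4,5,6,7,8,9} → only 3 remains.
R7C1 = 2 (sole candidate).
R8C6 = 7 (sole candidate).
R2C2 = 3 (sole candidate).
R5C2 = 4 (sole candidate).
R6C2 = 2 (sole candidate).
R3C2 = 6: row 3 has {2,3,5,7}; col 2 has {1,2,3,4,5,8,9}; region has {1,2} → only 6 remains.
R4C2 = 7 (sole candidate).
R4C1 = 4 (sole candidate).
R8C1 = 9 (sole candidate).
R1C1 = 7 (sole candidate).
R5C1 = 1 (sole candidate).
R6C4 = 4 (sole candidate).
R1C8 = 3 (hidden single in row 1).
R3C4 = 8: in row 3, 8 can only go here (every other open cell in that row sees an 8).
R3C8 = 1: in row 3, 1 can only go here (every other open cell in that row sees a 1).
R8C4 = 2 (sole candidate).
R8C8 = 4 (sole candidate).
R9C4 = 5 (sole candidate).
R9C6 = 6 (sole candidate).
R9C7 = 4 (sole candidate).
R9C8 = 2 (sole candidate).
R1C7 = 5 (sole candidate).
R1C9 = 4 (sole candidate).
R3C9 = 9: row 3 has {1,2,3,5,6,7,8}; col 9 has {1,2,3,4,6,7,8}; region has {1,2,3,4,5,6,7,8} → only 9 remains.
R4C4 = 9 (sole candidate).
R5C6 = 5 (sole candidate).
R6C6 = 9 (sole candidate).
R6C9 = 5 (sole candidate).
R7C7 = 1 (sole candidate).
R8C5 = 1 (sole candidate).
R8C7 = 8 (sole candidate).
R3C5 = 4: row 3 has {1,2,3,5,6,7,8,9}; col 5 has {1,2,6,7,8}; region has {1,2,5,6,7,8,9} → only 4 remains.

562843719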